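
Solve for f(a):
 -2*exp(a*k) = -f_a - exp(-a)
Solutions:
 f(a) = C1 + exp(-a) + 2*exp(a*k)/k


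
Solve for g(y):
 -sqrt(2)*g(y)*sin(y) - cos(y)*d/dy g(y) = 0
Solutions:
 g(y) = C1*cos(y)^(sqrt(2))


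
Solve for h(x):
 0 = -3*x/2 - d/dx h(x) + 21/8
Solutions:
 h(x) = C1 - 3*x^2/4 + 21*x/8


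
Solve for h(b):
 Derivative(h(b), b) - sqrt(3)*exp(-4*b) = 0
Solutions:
 h(b) = C1 - sqrt(3)*exp(-4*b)/4


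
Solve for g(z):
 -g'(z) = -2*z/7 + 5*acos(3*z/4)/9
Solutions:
 g(z) = C1 + z^2/7 - 5*z*acos(3*z/4)/9 + 5*sqrt(16 - 9*z^2)/27


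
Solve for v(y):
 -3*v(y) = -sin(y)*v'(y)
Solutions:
 v(y) = C1*(cos(y) - 1)^(3/2)/(cos(y) + 1)^(3/2)


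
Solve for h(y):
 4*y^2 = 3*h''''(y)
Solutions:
 h(y) = C1 + C2*y + C3*y^2 + C4*y^3 + y^6/270


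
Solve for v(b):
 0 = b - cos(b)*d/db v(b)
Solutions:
 v(b) = C1 + Integral(b/cos(b), b)


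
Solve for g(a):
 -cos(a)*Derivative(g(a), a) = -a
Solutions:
 g(a) = C1 + Integral(a/cos(a), a)


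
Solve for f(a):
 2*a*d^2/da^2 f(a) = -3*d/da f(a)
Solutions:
 f(a) = C1 + C2/sqrt(a)


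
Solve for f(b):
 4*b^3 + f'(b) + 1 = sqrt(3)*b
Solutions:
 f(b) = C1 - b^4 + sqrt(3)*b^2/2 - b


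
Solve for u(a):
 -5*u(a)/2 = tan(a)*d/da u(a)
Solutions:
 u(a) = C1/sin(a)^(5/2)


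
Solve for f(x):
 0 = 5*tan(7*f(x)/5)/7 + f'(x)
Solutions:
 f(x) = -5*asin(C1*exp(-x))/7 + 5*pi/7
 f(x) = 5*asin(C1*exp(-x))/7


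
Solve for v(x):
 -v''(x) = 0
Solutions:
 v(x) = C1 + C2*x


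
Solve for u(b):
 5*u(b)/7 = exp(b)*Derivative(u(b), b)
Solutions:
 u(b) = C1*exp(-5*exp(-b)/7)


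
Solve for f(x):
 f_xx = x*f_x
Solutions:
 f(x) = C1 + C2*erfi(sqrt(2)*x/2)


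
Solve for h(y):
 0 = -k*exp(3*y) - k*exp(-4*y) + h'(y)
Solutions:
 h(y) = C1 + k*exp(3*y)/3 - k*exp(-4*y)/4


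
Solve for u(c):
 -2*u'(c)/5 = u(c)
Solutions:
 u(c) = C1*exp(-5*c/2)


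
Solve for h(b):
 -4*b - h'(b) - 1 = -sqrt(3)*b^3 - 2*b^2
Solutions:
 h(b) = C1 + sqrt(3)*b^4/4 + 2*b^3/3 - 2*b^2 - b


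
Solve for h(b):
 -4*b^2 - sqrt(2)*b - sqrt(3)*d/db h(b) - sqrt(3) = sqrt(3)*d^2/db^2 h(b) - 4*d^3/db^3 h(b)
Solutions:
 h(b) = C1 + C2*exp(b*(sqrt(3) + sqrt(3 + 16*sqrt(3)))/8) + C3*exp(b*(-sqrt(3 + 16*sqrt(3)) + sqrt(3))/8) - 4*sqrt(3)*b^3/9 - sqrt(6)*b^2/6 + 4*sqrt(3)*b^2/3 - 35*b/3 - 8*sqrt(3)*b/3 + sqrt(6)*b/3


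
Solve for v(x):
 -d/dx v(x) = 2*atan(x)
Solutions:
 v(x) = C1 - 2*x*atan(x) + log(x^2 + 1)


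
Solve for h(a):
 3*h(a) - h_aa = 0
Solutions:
 h(a) = C1*exp(-sqrt(3)*a) + C2*exp(sqrt(3)*a)


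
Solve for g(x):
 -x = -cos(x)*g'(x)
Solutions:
 g(x) = C1 + Integral(x/cos(x), x)


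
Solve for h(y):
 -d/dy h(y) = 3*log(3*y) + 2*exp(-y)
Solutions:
 h(y) = C1 - 3*y*log(y) + 3*y*(1 - log(3)) + 2*exp(-y)


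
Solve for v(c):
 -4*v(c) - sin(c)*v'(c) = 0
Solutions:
 v(c) = C1*(cos(c)^2 + 2*cos(c) + 1)/(cos(c)^2 - 2*cos(c) + 1)


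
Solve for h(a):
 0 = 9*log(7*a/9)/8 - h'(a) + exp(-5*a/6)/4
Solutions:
 h(a) = C1 + 9*a*log(a)/8 + 9*a*(-2*log(3) - 1 + log(7))/8 - 3*exp(-5*a/6)/10


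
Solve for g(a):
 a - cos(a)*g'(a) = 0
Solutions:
 g(a) = C1 + Integral(a/cos(a), a)


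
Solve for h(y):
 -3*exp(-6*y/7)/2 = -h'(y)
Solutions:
 h(y) = C1 - 7*exp(-6*y/7)/4


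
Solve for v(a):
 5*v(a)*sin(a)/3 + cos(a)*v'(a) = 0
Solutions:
 v(a) = C1*cos(a)^(5/3)


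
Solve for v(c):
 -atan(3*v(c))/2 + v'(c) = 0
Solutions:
 Integral(1/atan(3*_y), (_y, v(c))) = C1 + c/2


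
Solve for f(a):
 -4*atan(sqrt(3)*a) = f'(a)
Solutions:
 f(a) = C1 - 4*a*atan(sqrt(3)*a) + 2*sqrt(3)*log(3*a^2 + 1)/3


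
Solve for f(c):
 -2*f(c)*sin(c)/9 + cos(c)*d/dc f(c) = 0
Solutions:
 f(c) = C1/cos(c)^(2/9)


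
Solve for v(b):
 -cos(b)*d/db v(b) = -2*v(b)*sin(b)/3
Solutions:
 v(b) = C1/cos(b)^(2/3)


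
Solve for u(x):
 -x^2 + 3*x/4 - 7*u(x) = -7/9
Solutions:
 u(x) = -x^2/7 + 3*x/28 + 1/9


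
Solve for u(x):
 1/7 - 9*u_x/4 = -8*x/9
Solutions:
 u(x) = C1 + 16*x^2/81 + 4*x/63


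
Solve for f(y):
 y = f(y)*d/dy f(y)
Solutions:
 f(y) = -sqrt(C1 + y^2)
 f(y) = sqrt(C1 + y^2)


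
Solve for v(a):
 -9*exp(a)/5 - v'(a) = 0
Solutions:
 v(a) = C1 - 9*exp(a)/5


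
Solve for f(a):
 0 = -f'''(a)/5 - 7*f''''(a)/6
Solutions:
 f(a) = C1 + C2*a + C3*a^2 + C4*exp(-6*a/35)


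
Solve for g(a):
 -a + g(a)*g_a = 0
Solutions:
 g(a) = -sqrt(C1 + a^2)
 g(a) = sqrt(C1 + a^2)


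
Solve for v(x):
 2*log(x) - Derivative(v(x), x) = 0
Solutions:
 v(x) = C1 + 2*x*log(x) - 2*x


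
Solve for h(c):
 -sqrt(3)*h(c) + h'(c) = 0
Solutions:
 h(c) = C1*exp(sqrt(3)*c)


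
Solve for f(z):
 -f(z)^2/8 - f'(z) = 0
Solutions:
 f(z) = 8/(C1 + z)


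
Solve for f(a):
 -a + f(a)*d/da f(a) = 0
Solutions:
 f(a) = -sqrt(C1 + a^2)
 f(a) = sqrt(C1 + a^2)


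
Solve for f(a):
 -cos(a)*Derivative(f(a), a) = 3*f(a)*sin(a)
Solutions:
 f(a) = C1*cos(a)^3


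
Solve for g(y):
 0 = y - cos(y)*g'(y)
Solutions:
 g(y) = C1 + Integral(y/cos(y), y)


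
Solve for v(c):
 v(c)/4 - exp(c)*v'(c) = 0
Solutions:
 v(c) = C1*exp(-exp(-c)/4)


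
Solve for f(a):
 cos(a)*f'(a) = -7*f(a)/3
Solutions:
 f(a) = C1*(sin(a) - 1)^(7/6)/(sin(a) + 1)^(7/6)


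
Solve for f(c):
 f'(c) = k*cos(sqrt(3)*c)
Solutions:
 f(c) = C1 + sqrt(3)*k*sin(sqrt(3)*c)/3


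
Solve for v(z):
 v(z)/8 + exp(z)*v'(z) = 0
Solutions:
 v(z) = C1*exp(exp(-z)/8)


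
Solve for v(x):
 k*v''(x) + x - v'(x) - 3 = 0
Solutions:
 v(x) = C1 + C2*exp(x/k) + k*x + x^2/2 - 3*x


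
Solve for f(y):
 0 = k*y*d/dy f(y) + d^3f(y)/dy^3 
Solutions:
 f(y) = C1 + Integral(C2*airyai(y*(-k)^(1/3)) + C3*airybi(y*(-k)^(1/3)), y)


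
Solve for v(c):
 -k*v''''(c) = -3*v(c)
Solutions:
 v(c) = C1*exp(-3^(1/4)*c*(1/k)^(1/4)) + C2*exp(3^(1/4)*c*(1/k)^(1/4)) + C3*exp(-3^(1/4)*I*c*(1/k)^(1/4)) + C4*exp(3^(1/4)*I*c*(1/k)^(1/4))


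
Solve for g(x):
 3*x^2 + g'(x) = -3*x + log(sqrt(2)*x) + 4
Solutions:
 g(x) = C1 - x^3 - 3*x^2/2 + x*log(x) + x*log(2)/2 + 3*x


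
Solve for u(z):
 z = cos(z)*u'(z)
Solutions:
 u(z) = C1 + Integral(z/cos(z), z)


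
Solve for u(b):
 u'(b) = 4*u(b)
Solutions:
 u(b) = C1*exp(4*b)


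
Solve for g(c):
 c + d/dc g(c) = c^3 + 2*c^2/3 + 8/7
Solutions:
 g(c) = C1 + c^4/4 + 2*c^3/9 - c^2/2 + 8*c/7


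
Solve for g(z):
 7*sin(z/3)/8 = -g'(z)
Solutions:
 g(z) = C1 + 21*cos(z/3)/8


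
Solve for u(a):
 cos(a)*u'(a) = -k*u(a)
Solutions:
 u(a) = C1*exp(k*(log(sin(a) - 1) - log(sin(a) + 1))/2)


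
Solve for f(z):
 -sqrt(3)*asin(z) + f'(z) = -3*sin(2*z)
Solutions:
 f(z) = C1 + sqrt(3)*(z*asin(z) + sqrt(1 - z^2)) + 3*cos(2*z)/2


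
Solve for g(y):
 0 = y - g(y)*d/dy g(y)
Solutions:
 g(y) = -sqrt(C1 + y^2)
 g(y) = sqrt(C1 + y^2)


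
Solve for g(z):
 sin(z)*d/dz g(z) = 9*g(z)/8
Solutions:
 g(z) = C1*(cos(z) - 1)^(9/16)/(cos(z) + 1)^(9/16)


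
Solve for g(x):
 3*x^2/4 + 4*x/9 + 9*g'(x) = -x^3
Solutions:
 g(x) = C1 - x^4/36 - x^3/36 - 2*x^2/81


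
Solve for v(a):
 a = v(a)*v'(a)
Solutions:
 v(a) = -sqrt(C1 + a^2)
 v(a) = sqrt(C1 + a^2)


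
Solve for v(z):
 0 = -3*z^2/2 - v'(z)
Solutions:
 v(z) = C1 - z^3/2


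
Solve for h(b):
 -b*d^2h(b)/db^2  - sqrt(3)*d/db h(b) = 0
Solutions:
 h(b) = C1 + C2*b^(1 - sqrt(3))


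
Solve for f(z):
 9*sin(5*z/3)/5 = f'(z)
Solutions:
 f(z) = C1 - 27*cos(5*z/3)/25


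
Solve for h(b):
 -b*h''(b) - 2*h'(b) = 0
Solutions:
 h(b) = C1 + C2/b


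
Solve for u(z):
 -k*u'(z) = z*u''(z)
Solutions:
 u(z) = C1 + z^(1 - re(k))*(C2*sin(log(z)*Abs(im(k))) + C3*cos(log(z)*im(k)))


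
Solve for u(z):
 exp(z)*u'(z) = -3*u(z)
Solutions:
 u(z) = C1*exp(3*exp(-z))


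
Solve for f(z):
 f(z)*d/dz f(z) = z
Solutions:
 f(z) = -sqrt(C1 + z^2)
 f(z) = sqrt(C1 + z^2)


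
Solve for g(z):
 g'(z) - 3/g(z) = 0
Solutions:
 g(z) = -sqrt(C1 + 6*z)
 g(z) = sqrt(C1 + 6*z)


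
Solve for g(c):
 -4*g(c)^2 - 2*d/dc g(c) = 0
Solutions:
 g(c) = 1/(C1 + 2*c)


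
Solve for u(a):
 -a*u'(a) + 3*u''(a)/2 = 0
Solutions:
 u(a) = C1 + C2*erfi(sqrt(3)*a/3)


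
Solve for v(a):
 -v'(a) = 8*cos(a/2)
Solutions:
 v(a) = C1 - 16*sin(a/2)


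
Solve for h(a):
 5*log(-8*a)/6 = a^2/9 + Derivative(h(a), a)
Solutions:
 h(a) = C1 - a^3/27 + 5*a*log(-a)/6 + 5*a*(-1 + 3*log(2))/6


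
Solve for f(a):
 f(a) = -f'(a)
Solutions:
 f(a) = C1*exp(-a)


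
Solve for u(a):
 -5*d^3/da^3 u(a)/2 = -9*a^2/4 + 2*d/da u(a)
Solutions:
 u(a) = C1 + C2*sin(2*sqrt(5)*a/5) + C3*cos(2*sqrt(5)*a/5) + 3*a^3/8 - 45*a/16


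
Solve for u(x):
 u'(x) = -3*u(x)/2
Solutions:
 u(x) = C1*exp(-3*x/2)


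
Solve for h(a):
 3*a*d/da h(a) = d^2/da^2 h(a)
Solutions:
 h(a) = C1 + C2*erfi(sqrt(6)*a/2)


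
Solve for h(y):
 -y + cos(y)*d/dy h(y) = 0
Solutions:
 h(y) = C1 + Integral(y/cos(y), y)


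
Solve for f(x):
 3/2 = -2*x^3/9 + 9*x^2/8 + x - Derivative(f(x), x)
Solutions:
 f(x) = C1 - x^4/18 + 3*x^3/8 + x^2/2 - 3*x/2


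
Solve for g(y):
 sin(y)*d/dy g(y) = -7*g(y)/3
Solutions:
 g(y) = C1*(cos(y) + 1)^(7/6)/(cos(y) - 1)^(7/6)


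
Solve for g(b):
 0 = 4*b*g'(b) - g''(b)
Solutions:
 g(b) = C1 + C2*erfi(sqrt(2)*b)


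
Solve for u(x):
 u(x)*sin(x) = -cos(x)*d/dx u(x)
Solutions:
 u(x) = C1*cos(x)


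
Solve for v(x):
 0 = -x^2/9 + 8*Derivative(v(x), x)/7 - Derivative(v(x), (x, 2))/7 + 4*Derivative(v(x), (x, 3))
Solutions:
 v(x) = C1 + 7*x^3/216 + 7*x^2/576 - 1561*x/2304 + (C2*sin(sqrt(895)*x/56) + C3*cos(sqrt(895)*x/56))*exp(x/56)


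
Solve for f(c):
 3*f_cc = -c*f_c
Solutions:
 f(c) = C1 + C2*erf(sqrt(6)*c/6)


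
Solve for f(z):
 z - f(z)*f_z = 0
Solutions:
 f(z) = -sqrt(C1 + z^2)
 f(z) = sqrt(C1 + z^2)


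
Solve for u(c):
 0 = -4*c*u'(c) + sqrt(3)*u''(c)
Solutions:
 u(c) = C1 + C2*erfi(sqrt(2)*3^(3/4)*c/3)


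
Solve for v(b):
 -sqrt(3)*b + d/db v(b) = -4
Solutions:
 v(b) = C1 + sqrt(3)*b^2/2 - 4*b


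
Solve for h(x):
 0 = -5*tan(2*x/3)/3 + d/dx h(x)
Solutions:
 h(x) = C1 - 5*log(cos(2*x/3))/2


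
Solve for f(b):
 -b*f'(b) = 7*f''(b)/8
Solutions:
 f(b) = C1 + C2*erf(2*sqrt(7)*b/7)


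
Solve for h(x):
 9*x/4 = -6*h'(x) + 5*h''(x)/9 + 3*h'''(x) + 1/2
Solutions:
 h(x) = C1 + C2*exp(x*(-5 + sqrt(5857))/54) + C3*exp(-x*(5 + sqrt(5857))/54) - 3*x^2/16 + 7*x/144


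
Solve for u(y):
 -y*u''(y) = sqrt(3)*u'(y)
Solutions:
 u(y) = C1 + C2*y^(1 - sqrt(3))


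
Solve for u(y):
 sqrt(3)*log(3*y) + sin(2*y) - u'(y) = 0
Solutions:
 u(y) = C1 + sqrt(3)*y*(log(y) - 1) + sqrt(3)*y*log(3) - cos(2*y)/2


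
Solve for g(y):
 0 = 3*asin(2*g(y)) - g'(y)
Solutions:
 Integral(1/asin(2*_y), (_y, g(y))) = C1 + 3*y


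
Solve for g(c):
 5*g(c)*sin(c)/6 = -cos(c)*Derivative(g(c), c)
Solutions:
 g(c) = C1*cos(c)^(5/6)


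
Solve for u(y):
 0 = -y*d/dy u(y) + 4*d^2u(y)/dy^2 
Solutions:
 u(y) = C1 + C2*erfi(sqrt(2)*y/4)


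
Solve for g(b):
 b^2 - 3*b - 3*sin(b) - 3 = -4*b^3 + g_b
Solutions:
 g(b) = C1 + b^4 + b^3/3 - 3*b^2/2 - 3*b + 3*cos(b)


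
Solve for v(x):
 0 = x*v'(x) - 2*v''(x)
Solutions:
 v(x) = C1 + C2*erfi(x/2)


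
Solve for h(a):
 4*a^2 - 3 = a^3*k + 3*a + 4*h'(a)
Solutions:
 h(a) = C1 - a^4*k/16 + a^3/3 - 3*a^2/8 - 3*a/4


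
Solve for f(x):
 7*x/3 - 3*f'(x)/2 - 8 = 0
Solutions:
 f(x) = C1 + 7*x^2/9 - 16*x/3


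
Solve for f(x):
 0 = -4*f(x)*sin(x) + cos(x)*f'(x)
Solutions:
 f(x) = C1/cos(x)^4


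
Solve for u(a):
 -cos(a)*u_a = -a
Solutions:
 u(a) = C1 + Integral(a/cos(a), a)


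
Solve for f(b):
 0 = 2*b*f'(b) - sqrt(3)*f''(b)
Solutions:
 f(b) = C1 + C2*erfi(3^(3/4)*b/3)


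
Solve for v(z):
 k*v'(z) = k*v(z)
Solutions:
 v(z) = C1*exp(z)


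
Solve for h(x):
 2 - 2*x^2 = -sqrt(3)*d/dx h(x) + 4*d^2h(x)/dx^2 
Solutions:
 h(x) = C1 + C2*exp(sqrt(3)*x/4) + 2*sqrt(3)*x^3/9 + 8*x^2/3 + 58*sqrt(3)*x/9


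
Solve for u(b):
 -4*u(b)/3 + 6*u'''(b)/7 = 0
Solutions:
 u(b) = C3*exp(42^(1/3)*b/3) + (C1*sin(14^(1/3)*3^(5/6)*b/6) + C2*cos(14^(1/3)*3^(5/6)*b/6))*exp(-42^(1/3)*b/6)


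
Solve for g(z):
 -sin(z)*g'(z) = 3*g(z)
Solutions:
 g(z) = C1*(cos(z) + 1)^(3/2)/(cos(z) - 1)^(3/2)


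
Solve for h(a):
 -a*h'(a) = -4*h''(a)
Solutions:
 h(a) = C1 + C2*erfi(sqrt(2)*a/4)


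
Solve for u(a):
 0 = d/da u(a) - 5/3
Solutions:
 u(a) = C1 + 5*a/3


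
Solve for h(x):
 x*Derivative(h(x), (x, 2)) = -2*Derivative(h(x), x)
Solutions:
 h(x) = C1 + C2/x


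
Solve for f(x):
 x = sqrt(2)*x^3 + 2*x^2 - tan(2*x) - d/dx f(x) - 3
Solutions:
 f(x) = C1 + sqrt(2)*x^4/4 + 2*x^3/3 - x^2/2 - 3*x + log(cos(2*x))/2


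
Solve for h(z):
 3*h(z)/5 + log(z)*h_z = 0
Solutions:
 h(z) = C1*exp(-3*li(z)/5)


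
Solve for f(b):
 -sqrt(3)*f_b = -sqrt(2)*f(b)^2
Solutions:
 f(b) = -3/(C1 + sqrt(6)*b)


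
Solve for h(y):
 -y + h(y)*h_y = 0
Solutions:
 h(y) = -sqrt(C1 + y^2)
 h(y) = sqrt(C1 + y^2)


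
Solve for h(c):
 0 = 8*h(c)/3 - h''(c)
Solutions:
 h(c) = C1*exp(-2*sqrt(6)*c/3) + C2*exp(2*sqrt(6)*c/3)


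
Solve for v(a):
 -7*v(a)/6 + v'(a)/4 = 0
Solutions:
 v(a) = C1*exp(14*a/3)


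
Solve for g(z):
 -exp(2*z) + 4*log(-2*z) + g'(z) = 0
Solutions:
 g(z) = C1 - 4*z*log(-z) + 4*z*(1 - log(2)) + exp(2*z)/2


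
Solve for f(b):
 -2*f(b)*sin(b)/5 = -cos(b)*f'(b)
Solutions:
 f(b) = C1/cos(b)^(2/5)


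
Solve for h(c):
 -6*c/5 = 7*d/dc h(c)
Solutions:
 h(c) = C1 - 3*c^2/35


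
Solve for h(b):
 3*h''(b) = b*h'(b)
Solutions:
 h(b) = C1 + C2*erfi(sqrt(6)*b/6)


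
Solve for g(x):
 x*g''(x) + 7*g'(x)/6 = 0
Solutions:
 g(x) = C1 + C2/x^(1/6)


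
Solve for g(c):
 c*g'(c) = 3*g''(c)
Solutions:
 g(c) = C1 + C2*erfi(sqrt(6)*c/6)


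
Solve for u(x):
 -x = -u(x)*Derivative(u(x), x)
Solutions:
 u(x) = -sqrt(C1 + x^2)
 u(x) = sqrt(C1 + x^2)


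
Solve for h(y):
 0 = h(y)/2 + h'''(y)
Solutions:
 h(y) = C3*exp(-2^(2/3)*y/2) + (C1*sin(2^(2/3)*sqrt(3)*y/4) + C2*cos(2^(2/3)*sqrt(3)*y/4))*exp(2^(2/3)*y/4)


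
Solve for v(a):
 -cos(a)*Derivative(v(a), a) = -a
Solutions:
 v(a) = C1 + Integral(a/cos(a), a)


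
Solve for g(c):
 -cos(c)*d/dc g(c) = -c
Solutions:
 g(c) = C1 + Integral(c/cos(c), c)


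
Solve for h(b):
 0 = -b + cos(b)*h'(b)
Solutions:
 h(b) = C1 + Integral(b/cos(b), b)


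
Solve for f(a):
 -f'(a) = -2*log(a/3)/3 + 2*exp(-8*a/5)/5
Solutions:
 f(a) = C1 + 2*a*log(a)/3 + 2*a*(-log(3) - 1)/3 + exp(-8*a/5)/4


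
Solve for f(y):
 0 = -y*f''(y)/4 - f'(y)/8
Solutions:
 f(y) = C1 + C2*sqrt(y)


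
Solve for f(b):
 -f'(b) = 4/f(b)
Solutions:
 f(b) = -sqrt(C1 - 8*b)
 f(b) = sqrt(C1 - 8*b)


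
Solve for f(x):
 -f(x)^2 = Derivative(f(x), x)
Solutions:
 f(x) = 1/(C1 + x)


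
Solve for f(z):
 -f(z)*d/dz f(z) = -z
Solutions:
 f(z) = -sqrt(C1 + z^2)
 f(z) = sqrt(C1 + z^2)


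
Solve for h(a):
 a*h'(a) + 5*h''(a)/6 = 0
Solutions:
 h(a) = C1 + C2*erf(sqrt(15)*a/5)


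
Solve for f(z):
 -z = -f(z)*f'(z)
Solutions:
 f(z) = -sqrt(C1 + z^2)
 f(z) = sqrt(C1 + z^2)


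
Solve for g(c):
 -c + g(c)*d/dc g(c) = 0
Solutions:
 g(c) = -sqrt(C1 + c^2)
 g(c) = sqrt(C1 + c^2)


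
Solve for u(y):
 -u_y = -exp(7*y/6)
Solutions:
 u(y) = C1 + 6*exp(7*y/6)/7


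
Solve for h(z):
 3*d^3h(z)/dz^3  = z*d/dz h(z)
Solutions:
 h(z) = C1 + Integral(C2*airyai(3^(2/3)*z/3) + C3*airybi(3^(2/3)*z/3), z)


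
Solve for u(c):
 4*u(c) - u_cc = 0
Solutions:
 u(c) = C1*exp(-2*c) + C2*exp(2*c)


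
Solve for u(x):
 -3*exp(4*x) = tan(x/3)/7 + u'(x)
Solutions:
 u(x) = C1 - 3*exp(4*x)/4 + 3*log(cos(x/3))/7


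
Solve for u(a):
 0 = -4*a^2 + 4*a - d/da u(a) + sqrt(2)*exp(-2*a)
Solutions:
 u(a) = C1 - 4*a^3/3 + 2*a^2 - sqrt(2)*exp(-2*a)/2


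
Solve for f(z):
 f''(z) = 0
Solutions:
 f(z) = C1 + C2*z


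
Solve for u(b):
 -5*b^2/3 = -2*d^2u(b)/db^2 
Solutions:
 u(b) = C1 + C2*b + 5*b^4/72


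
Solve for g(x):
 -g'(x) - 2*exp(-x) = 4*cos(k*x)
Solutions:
 g(x) = C1 + 2*exp(-x) - 4*sin(k*x)/k


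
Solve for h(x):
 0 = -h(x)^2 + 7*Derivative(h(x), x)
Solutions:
 h(x) = -7/(C1 + x)


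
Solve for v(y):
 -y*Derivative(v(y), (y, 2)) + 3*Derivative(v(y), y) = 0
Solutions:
 v(y) = C1 + C2*y^4


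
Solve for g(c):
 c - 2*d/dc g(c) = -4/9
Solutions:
 g(c) = C1 + c^2/4 + 2*c/9


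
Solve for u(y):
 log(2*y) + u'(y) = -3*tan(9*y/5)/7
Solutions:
 u(y) = C1 - y*log(y) - y*log(2) + y + 5*log(cos(9*y/5))/21


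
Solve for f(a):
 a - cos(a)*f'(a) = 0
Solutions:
 f(a) = C1 + Integral(a/cos(a), a)


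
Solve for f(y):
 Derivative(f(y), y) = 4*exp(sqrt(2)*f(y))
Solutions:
 f(y) = sqrt(2)*(2*log(-1/(C1 + 4*y)) - log(2))/4


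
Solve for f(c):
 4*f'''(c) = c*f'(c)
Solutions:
 f(c) = C1 + Integral(C2*airyai(2^(1/3)*c/2) + C3*airybi(2^(1/3)*c/2), c)


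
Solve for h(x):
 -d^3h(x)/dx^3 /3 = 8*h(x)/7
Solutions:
 h(x) = C3*exp(-2*3^(1/3)*7^(2/3)*x/7) + (C1*sin(3^(5/6)*7^(2/3)*x/7) + C2*cos(3^(5/6)*7^(2/3)*x/7))*exp(3^(1/3)*7^(2/3)*x/7)


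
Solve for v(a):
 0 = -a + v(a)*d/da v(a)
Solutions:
 v(a) = -sqrt(C1 + a^2)
 v(a) = sqrt(C1 + a^2)


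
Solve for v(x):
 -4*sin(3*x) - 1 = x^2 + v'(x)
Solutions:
 v(x) = C1 - x^3/3 - x + 4*cos(3*x)/3


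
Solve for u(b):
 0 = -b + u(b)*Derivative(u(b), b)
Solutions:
 u(b) = -sqrt(C1 + b^2)
 u(b) = sqrt(C1 + b^2)


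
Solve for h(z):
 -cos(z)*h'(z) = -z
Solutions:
 h(z) = C1 + Integral(z/cos(z), z)


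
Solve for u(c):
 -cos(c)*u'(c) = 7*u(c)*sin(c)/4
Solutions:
 u(c) = C1*cos(c)^(7/4)


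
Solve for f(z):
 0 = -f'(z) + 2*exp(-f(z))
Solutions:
 f(z) = log(C1 + 2*z)


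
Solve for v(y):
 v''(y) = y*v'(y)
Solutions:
 v(y) = C1 + C2*erfi(sqrt(2)*y/2)


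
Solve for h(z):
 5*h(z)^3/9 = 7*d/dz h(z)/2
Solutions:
 h(z) = -3*sqrt(14)*sqrt(-1/(C1 + 10*z))/2
 h(z) = 3*sqrt(14)*sqrt(-1/(C1 + 10*z))/2


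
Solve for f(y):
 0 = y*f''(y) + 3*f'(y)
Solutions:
 f(y) = C1 + C2/y^2


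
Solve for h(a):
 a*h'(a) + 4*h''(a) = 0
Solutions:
 h(a) = C1 + C2*erf(sqrt(2)*a/4)


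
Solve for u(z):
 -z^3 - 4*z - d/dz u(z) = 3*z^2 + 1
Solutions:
 u(z) = C1 - z^4/4 - z^3 - 2*z^2 - z


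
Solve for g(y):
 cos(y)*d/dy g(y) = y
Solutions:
 g(y) = C1 + Integral(y/cos(y), y)


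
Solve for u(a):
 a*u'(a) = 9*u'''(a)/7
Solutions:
 u(a) = C1 + Integral(C2*airyai(21^(1/3)*a/3) + C3*airybi(21^(1/3)*a/3), a)


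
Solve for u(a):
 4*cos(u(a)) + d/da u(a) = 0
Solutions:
 u(a) = pi - asin((C1 + exp(8*a))/(C1 - exp(8*a)))
 u(a) = asin((C1 + exp(8*a))/(C1 - exp(8*a)))


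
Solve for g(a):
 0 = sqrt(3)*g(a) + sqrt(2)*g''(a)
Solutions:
 g(a) = C1*sin(2^(3/4)*3^(1/4)*a/2) + C2*cos(2^(3/4)*3^(1/4)*a/2)


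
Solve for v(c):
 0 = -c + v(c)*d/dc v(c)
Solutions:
 v(c) = -sqrt(C1 + c^2)
 v(c) = sqrt(C1 + c^2)


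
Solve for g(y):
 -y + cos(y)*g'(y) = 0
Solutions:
 g(y) = C1 + Integral(y/cos(y), y)


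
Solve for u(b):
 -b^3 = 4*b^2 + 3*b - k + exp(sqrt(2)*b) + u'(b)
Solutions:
 u(b) = C1 - b^4/4 - 4*b^3/3 - 3*b^2/2 + b*k - sqrt(2)*exp(sqrt(2)*b)/2


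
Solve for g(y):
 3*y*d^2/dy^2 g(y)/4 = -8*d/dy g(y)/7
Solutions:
 g(y) = C1 + C2/y^(11/21)


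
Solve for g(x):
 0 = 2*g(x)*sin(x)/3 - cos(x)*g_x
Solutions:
 g(x) = C1/cos(x)^(2/3)


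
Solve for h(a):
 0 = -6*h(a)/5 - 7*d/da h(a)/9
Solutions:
 h(a) = C1*exp(-54*a/35)


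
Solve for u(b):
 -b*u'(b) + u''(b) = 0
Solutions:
 u(b) = C1 + C2*erfi(sqrt(2)*b/2)


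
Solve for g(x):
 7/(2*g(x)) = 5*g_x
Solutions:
 g(x) = -sqrt(C1 + 35*x)/5
 g(x) = sqrt(C1 + 35*x)/5


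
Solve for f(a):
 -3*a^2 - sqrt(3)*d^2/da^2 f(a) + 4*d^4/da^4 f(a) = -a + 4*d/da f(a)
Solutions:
 f(a) = C1 + C2*exp(-a*(3^(5/6)/(sqrt(144 - sqrt(3)) + 12)^(1/3) + 3^(2/3)*(sqrt(144 - sqrt(3)) + 12)^(1/3))/12)*sin(a*(-3^(1/6)*(sqrt(144 - sqrt(3)) + 12)^(1/3) + 3^(1/3)/(sqrt(144 - sqrt(3)) + 12)^(1/3))/4) + C3*exp(-a*(3^(5/6)/(sqrt(144 - sqrt(3)) + 12)^(1/3) + 3^(2/3)*(sqrt(144 - sqrt(3)) + 12)^(1/3))/12)*cos(a*(-3^(1/6)*(sqrt(144 - sqrt(3)) + 12)^(1/3) + 3^(1/3)/(sqrt(144 - sqrt(3)) + 12)^(1/3))/4) + C4*exp(a*(3^(5/6)/(sqrt(144 - sqrt(3)) + 12)^(1/3) + 3^(2/3)*(sqrt(144 - sqrt(3)) + 12)^(1/3))/6) - a^3/4 + a^2/8 + 3*sqrt(3)*a^2/16 - 9*a/32 - sqrt(3)*a/16


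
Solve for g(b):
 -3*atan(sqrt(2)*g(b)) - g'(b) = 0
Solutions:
 Integral(1/atan(sqrt(2)*_y), (_y, g(b))) = C1 - 3*b


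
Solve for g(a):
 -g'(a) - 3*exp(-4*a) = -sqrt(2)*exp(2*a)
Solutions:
 g(a) = C1 + sqrt(2)*exp(2*a)/2 + 3*exp(-4*a)/4


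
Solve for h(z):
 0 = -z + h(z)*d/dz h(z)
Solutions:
 h(z) = -sqrt(C1 + z^2)
 h(z) = sqrt(C1 + z^2)


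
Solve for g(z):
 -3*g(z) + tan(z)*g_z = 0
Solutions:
 g(z) = C1*sin(z)^3


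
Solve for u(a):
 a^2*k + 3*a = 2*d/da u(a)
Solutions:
 u(a) = C1 + a^3*k/6 + 3*a^2/4


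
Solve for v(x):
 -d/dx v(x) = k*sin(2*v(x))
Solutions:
 v(x) = pi - acos((-C1 - exp(4*k*x))/(C1 - exp(4*k*x)))/2
 v(x) = acos((-C1 - exp(4*k*x))/(C1 - exp(4*k*x)))/2


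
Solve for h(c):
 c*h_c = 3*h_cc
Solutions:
 h(c) = C1 + C2*erfi(sqrt(6)*c/6)


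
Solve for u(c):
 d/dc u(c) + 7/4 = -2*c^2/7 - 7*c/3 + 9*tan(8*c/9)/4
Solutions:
 u(c) = C1 - 2*c^3/21 - 7*c^2/6 - 7*c/4 - 81*log(cos(8*c/9))/32


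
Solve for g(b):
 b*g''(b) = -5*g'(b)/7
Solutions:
 g(b) = C1 + C2*b^(2/7)


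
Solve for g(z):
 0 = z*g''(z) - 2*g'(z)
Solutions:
 g(z) = C1 + C2*z^3


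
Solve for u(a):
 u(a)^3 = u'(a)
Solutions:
 u(a) = -sqrt(2)*sqrt(-1/(C1 + a))/2
 u(a) = sqrt(2)*sqrt(-1/(C1 + a))/2


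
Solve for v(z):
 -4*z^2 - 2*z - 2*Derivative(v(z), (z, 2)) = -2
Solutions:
 v(z) = C1 + C2*z - z^4/6 - z^3/6 + z^2/2


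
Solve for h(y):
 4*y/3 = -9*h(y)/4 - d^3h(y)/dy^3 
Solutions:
 h(y) = C3*exp(-2^(1/3)*3^(2/3)*y/2) - 16*y/27 + (C1*sin(3*2^(1/3)*3^(1/6)*y/4) + C2*cos(3*2^(1/3)*3^(1/6)*y/4))*exp(2^(1/3)*3^(2/3)*y/4)


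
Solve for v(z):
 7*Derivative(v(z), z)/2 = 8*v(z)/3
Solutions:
 v(z) = C1*exp(16*z/21)


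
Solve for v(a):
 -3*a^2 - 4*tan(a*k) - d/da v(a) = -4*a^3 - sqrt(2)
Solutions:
 v(a) = C1 + a^4 - a^3 + sqrt(2)*a - 4*Piecewise((-log(cos(a*k))/k, Ne(k, 0)), (0, True))


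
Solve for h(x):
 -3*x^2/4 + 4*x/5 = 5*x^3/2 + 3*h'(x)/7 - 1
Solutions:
 h(x) = C1 - 35*x^4/24 - 7*x^3/12 + 14*x^2/15 + 7*x/3


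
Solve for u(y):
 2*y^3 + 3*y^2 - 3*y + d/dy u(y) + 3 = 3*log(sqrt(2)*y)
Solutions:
 u(y) = C1 - y^4/2 - y^3 + 3*y^2/2 + 3*y*log(y) - 6*y + 3*y*log(2)/2


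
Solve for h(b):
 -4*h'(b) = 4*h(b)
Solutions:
 h(b) = C1*exp(-b)


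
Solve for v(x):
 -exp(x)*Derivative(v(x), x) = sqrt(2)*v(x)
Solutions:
 v(x) = C1*exp(sqrt(2)*exp(-x))


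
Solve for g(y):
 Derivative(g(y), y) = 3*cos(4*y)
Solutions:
 g(y) = C1 + 3*sin(4*y)/4


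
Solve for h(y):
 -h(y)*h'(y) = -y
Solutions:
 h(y) = -sqrt(C1 + y^2)
 h(y) = sqrt(C1 + y^2)


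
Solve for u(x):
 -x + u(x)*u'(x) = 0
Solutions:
 u(x) = -sqrt(C1 + x^2)
 u(x) = sqrt(C1 + x^2)


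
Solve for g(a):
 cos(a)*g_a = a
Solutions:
 g(a) = C1 + Integral(a/cos(a), a)


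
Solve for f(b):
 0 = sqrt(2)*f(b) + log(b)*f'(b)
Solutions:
 f(b) = C1*exp(-sqrt(2)*li(b))


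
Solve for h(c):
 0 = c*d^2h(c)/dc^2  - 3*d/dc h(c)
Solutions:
 h(c) = C1 + C2*c^4


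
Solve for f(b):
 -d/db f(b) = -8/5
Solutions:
 f(b) = C1 + 8*b/5


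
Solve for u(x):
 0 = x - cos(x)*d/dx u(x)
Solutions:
 u(x) = C1 + Integral(x/cos(x), x)


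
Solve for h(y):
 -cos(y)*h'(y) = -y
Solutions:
 h(y) = C1 + Integral(y/cos(y), y)


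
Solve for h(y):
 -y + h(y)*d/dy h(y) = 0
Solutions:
 h(y) = -sqrt(C1 + y^2)
 h(y) = sqrt(C1 + y^2)


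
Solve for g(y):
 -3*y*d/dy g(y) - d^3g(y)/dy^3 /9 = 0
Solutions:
 g(y) = C1 + Integral(C2*airyai(-3*y) + C3*airybi(-3*y), y)


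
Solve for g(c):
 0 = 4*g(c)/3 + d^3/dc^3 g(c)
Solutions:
 g(c) = C3*exp(-6^(2/3)*c/3) + (C1*sin(2^(2/3)*3^(1/6)*c/2) + C2*cos(2^(2/3)*3^(1/6)*c/2))*exp(6^(2/3)*c/6)


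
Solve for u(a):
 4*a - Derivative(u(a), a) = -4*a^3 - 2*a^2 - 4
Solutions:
 u(a) = C1 + a^4 + 2*a^3/3 + 2*a^2 + 4*a


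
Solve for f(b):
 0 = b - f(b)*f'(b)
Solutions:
 f(b) = -sqrt(C1 + b^2)
 f(b) = sqrt(C1 + b^2)


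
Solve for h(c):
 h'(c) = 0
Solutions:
 h(c) = C1


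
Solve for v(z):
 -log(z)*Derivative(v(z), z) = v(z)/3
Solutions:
 v(z) = C1*exp(-li(z)/3)


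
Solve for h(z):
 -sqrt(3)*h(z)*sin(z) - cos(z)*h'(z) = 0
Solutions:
 h(z) = C1*cos(z)^(sqrt(3))


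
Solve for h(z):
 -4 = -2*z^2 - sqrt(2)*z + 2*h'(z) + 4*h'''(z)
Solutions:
 h(z) = C1 + C2*sin(sqrt(2)*z/2) + C3*cos(sqrt(2)*z/2) + z^3/3 + sqrt(2)*z^2/4 - 6*z


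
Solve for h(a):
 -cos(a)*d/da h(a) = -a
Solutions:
 h(a) = C1 + Integral(a/cos(a), a)


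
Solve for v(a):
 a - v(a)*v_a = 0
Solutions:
 v(a) = -sqrt(C1 + a^2)
 v(a) = sqrt(C1 + a^2)


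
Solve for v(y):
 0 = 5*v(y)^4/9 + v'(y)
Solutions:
 v(y) = 3^(1/3)*(1/(C1 + 5*y))^(1/3)
 v(y) = (-3^(1/3) - 3^(5/6)*I)*(1/(C1 + 5*y))^(1/3)/2
 v(y) = (-3^(1/3) + 3^(5/6)*I)*(1/(C1 + 5*y))^(1/3)/2


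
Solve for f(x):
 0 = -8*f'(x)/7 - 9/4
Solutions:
 f(x) = C1 - 63*x/32


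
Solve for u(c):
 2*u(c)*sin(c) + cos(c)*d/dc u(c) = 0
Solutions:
 u(c) = C1*cos(c)^2


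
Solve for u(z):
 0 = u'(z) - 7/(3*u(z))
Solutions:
 u(z) = -sqrt(C1 + 42*z)/3
 u(z) = sqrt(C1 + 42*z)/3


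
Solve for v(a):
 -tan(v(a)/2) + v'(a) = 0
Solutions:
 v(a) = -2*asin(C1*exp(a/2)) + 2*pi
 v(a) = 2*asin(C1*exp(a/2))


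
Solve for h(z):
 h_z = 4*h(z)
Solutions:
 h(z) = C1*exp(4*z)


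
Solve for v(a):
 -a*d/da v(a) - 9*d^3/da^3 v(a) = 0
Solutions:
 v(a) = C1 + Integral(C2*airyai(-3^(1/3)*a/3) + C3*airybi(-3^(1/3)*a/3), a)


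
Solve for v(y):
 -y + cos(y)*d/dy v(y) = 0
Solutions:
 v(y) = C1 + Integral(y/cos(y), y)


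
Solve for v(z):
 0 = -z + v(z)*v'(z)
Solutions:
 v(z) = -sqrt(C1 + z^2)
 v(z) = sqrt(C1 + z^2)


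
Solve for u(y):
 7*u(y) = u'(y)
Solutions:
 u(y) = C1*exp(7*y)


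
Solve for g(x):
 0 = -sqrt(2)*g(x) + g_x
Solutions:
 g(x) = C1*exp(sqrt(2)*x)


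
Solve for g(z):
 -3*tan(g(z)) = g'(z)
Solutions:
 g(z) = pi - asin(C1*exp(-3*z))
 g(z) = asin(C1*exp(-3*z))


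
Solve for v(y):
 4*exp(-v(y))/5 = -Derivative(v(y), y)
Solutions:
 v(y) = log(C1 - 4*y/5)


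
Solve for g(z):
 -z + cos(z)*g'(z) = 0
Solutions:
 g(z) = C1 + Integral(z/cos(z), z)


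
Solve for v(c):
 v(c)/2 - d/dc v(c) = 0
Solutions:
 v(c) = C1*exp(c/2)


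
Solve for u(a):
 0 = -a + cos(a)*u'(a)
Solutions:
 u(a) = C1 + Integral(a/cos(a), a)


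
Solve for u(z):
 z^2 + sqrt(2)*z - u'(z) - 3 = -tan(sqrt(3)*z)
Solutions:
 u(z) = C1 + z^3/3 + sqrt(2)*z^2/2 - 3*z - sqrt(3)*log(cos(sqrt(3)*z))/3


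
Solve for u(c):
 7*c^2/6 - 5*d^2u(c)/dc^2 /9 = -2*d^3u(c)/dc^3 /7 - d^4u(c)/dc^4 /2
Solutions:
 u(c) = C1 + C2*c + C3*exp(c*(-6 + sqrt(526))/21) + C4*exp(-c*(6 + sqrt(526))/21) + 7*c^4/40 + 9*c^3/25 + 8559*c^2/3500


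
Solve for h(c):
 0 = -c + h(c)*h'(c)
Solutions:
 h(c) = -sqrt(C1 + c^2)
 h(c) = sqrt(C1 + c^2)


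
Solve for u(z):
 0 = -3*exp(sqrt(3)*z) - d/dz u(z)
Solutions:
 u(z) = C1 - sqrt(3)*exp(sqrt(3)*z)


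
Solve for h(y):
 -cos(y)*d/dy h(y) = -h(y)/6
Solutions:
 h(y) = C1*(sin(y) + 1)^(1/12)/(sin(y) - 1)^(1/12)


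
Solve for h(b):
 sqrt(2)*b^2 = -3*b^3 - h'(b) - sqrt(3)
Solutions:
 h(b) = C1 - 3*b^4/4 - sqrt(2)*b^3/3 - sqrt(3)*b


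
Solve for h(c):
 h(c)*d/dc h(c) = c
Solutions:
 h(c) = -sqrt(C1 + c^2)
 h(c) = sqrt(C1 + c^2)


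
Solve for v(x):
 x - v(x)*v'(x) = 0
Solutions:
 v(x) = -sqrt(C1 + x^2)
 v(x) = sqrt(C1 + x^2)


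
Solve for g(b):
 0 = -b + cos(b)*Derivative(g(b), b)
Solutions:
 g(b) = C1 + Integral(b/cos(b), b)


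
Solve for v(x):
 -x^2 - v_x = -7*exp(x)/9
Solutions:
 v(x) = C1 - x^3/3 + 7*exp(x)/9


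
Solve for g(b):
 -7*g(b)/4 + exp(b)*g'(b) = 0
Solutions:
 g(b) = C1*exp(-7*exp(-b)/4)


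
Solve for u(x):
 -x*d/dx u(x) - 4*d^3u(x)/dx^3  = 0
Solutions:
 u(x) = C1 + Integral(C2*airyai(-2^(1/3)*x/2) + C3*airybi(-2^(1/3)*x/2), x)


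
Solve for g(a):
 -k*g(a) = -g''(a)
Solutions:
 g(a) = C1*exp(-a*sqrt(k)) + C2*exp(a*sqrt(k))


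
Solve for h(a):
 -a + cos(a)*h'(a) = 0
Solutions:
 h(a) = C1 + Integral(a/cos(a), a)


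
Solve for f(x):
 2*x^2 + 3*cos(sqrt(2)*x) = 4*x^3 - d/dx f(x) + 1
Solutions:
 f(x) = C1 + x^4 - 2*x^3/3 + x - 3*sqrt(2)*sin(sqrt(2)*x)/2


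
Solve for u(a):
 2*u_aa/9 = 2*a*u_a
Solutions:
 u(a) = C1 + C2*erfi(3*sqrt(2)*a/2)


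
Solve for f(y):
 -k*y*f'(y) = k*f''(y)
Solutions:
 f(y) = C1 + C2*erf(sqrt(2)*y/2)


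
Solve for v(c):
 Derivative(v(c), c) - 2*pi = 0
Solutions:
 v(c) = C1 + 2*pi*c


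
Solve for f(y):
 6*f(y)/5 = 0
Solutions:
 f(y) = 0


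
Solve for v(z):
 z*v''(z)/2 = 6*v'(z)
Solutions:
 v(z) = C1 + C2*z^13


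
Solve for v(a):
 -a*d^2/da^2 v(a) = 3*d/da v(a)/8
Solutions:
 v(a) = C1 + C2*a^(5/8)


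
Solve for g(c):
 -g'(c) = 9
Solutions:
 g(c) = C1 - 9*c


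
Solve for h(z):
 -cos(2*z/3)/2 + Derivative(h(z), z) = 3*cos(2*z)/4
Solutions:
 h(z) = C1 + 3*sin(2*z/3)/4 + 3*sin(2*z)/8


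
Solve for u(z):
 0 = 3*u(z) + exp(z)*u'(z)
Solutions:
 u(z) = C1*exp(3*exp(-z))


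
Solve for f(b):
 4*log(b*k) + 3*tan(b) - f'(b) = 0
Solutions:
 f(b) = C1 + 4*b*log(b*k) - 4*b - 3*log(cos(b))


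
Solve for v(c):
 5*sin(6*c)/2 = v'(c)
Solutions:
 v(c) = C1 - 5*cos(6*c)/12


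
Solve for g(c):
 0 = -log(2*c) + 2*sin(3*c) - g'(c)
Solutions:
 g(c) = C1 - c*log(c) - c*log(2) + c - 2*cos(3*c)/3


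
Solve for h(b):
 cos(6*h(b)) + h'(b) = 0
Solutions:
 h(b) = -asin((C1 + exp(12*b))/(C1 - exp(12*b)))/6 + pi/6
 h(b) = asin((C1 + exp(12*b))/(C1 - exp(12*b)))/6


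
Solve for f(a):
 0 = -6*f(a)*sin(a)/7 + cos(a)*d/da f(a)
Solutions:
 f(a) = C1/cos(a)^(6/7)


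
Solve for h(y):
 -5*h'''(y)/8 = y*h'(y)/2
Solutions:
 h(y) = C1 + Integral(C2*airyai(-10^(2/3)*y/5) + C3*airybi(-10^(2/3)*y/5), y)


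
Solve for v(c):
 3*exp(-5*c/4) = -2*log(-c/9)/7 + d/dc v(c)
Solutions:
 v(c) = C1 + 2*c*log(-c)/7 + 2*c*(-2*log(3) - 1)/7 - 12*exp(-5*c/4)/5


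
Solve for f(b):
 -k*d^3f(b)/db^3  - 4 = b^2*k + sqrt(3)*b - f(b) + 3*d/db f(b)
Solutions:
 f(b) = C1*exp(2^(1/3)*b*(-2^(1/3)*(sqrt((1 + 4/k)/k^2) - 1/k)^(1/3)/2 + 1/(k*(sqrt((1 + 4/k)/k^2) - 1/k)^(1/3)))) + C2*exp(2^(1/3)*b*(2^(1/3)*(sqrt((1 + 4/k)/k^2) - 1/k)^(1/3)/4 - 2^(1/3)*sqrt(3)*I*(sqrt((1 + 4/k)/k^2) - 1/k)^(1/3)/4 + 2/(k*(-1 + sqrt(3)*I)*(sqrt((1 + 4/k)/k^2) - 1/k)^(1/3)))) + C3*exp(2^(1/3)*b*(2^(1/3)*(sqrt((1 + 4/k)/k^2) - 1/k)^(1/3)/4 + 2^(1/3)*sqrt(3)*I*(sqrt((1 + 4/k)/k^2) - 1/k)^(1/3)/4 - 2/(k*(1 + sqrt(3)*I)*(sqrt((1 + 4/k)/k^2) - 1/k)^(1/3)))) + b^2*k + 6*b*k + sqrt(3)*b + 18*k + 4 + 3*sqrt(3)


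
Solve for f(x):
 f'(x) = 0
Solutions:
 f(x) = C1


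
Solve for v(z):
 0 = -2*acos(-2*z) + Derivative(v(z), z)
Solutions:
 v(z) = C1 + 2*z*acos(-2*z) + sqrt(1 - 4*z^2)


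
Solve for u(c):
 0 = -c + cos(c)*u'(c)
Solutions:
 u(c) = C1 + Integral(c/cos(c), c)


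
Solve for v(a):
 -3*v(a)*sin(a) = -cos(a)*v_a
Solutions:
 v(a) = C1/cos(a)^3


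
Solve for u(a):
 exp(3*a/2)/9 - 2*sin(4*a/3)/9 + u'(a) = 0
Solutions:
 u(a) = C1 - 2*exp(3*a/2)/27 - cos(4*a/3)/6


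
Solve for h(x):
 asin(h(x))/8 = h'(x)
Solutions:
 Integral(1/asin(_y), (_y, h(x))) = C1 + x/8


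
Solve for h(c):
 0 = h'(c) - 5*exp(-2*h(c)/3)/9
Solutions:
 h(c) = 3*log(-sqrt(C1 + 5*c)) - 6*log(3) + 3*log(6)/2
 h(c) = 3*log(C1 + 5*c)/2 - 6*log(3) + 3*log(6)/2


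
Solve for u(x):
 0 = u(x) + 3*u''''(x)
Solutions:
 u(x) = (C1*sin(sqrt(2)*3^(3/4)*x/6) + C2*cos(sqrt(2)*3^(3/4)*x/6))*exp(-sqrt(2)*3^(3/4)*x/6) + (C3*sin(sqrt(2)*3^(3/4)*x/6) + C4*cos(sqrt(2)*3^(3/4)*x/6))*exp(sqrt(2)*3^(3/4)*x/6)


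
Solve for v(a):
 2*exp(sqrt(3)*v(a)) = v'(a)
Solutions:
 v(a) = sqrt(3)*(2*log(-1/(C1 + 2*a)) - log(3))/6


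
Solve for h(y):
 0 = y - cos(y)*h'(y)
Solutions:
 h(y) = C1 + Integral(y/cos(y), y)


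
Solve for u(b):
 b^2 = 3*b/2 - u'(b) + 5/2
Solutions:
 u(b) = C1 - b^3/3 + 3*b^2/4 + 5*b/2


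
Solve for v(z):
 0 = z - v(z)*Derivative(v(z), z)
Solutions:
 v(z) = -sqrt(C1 + z^2)
 v(z) = sqrt(C1 + z^2)


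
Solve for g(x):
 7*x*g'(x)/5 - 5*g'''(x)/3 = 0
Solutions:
 g(x) = C1 + Integral(C2*airyai(105^(1/3)*x/5) + C3*airybi(105^(1/3)*x/5), x)


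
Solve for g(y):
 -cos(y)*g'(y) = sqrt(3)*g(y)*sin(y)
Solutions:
 g(y) = C1*cos(y)^(sqrt(3))


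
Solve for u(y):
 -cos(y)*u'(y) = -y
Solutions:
 u(y) = C1 + Integral(y/cos(y), y)


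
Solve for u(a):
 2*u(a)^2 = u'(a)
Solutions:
 u(a) = -1/(C1 + 2*a)


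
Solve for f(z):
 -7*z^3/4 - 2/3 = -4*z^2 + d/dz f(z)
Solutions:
 f(z) = C1 - 7*z^4/16 + 4*z^3/3 - 2*z/3


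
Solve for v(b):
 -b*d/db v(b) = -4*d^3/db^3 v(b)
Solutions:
 v(b) = C1 + Integral(C2*airyai(2^(1/3)*b/2) + C3*airybi(2^(1/3)*b/2), b)


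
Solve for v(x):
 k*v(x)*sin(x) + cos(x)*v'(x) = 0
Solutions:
 v(x) = C1*exp(k*log(cos(x)))


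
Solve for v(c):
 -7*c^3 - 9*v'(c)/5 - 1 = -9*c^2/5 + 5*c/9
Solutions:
 v(c) = C1 - 35*c^4/36 + c^3/3 - 25*c^2/162 - 5*c/9


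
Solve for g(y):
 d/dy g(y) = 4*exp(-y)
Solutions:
 g(y) = C1 - 4*exp(-y)


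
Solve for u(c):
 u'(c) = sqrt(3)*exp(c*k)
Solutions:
 u(c) = C1 + sqrt(3)*exp(c*k)/k


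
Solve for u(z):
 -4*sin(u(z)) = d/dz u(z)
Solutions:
 u(z) = -acos((-C1 - exp(8*z))/(C1 - exp(8*z))) + 2*pi
 u(z) = acos((-C1 - exp(8*z))/(C1 - exp(8*z)))


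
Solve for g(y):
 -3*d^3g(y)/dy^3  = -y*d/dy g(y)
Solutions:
 g(y) = C1 + Integral(C2*airyai(3^(2/3)*y/3) + C3*airybi(3^(2/3)*y/3), y)


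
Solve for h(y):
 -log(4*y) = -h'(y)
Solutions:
 h(y) = C1 + y*log(y) - y + y*log(4)


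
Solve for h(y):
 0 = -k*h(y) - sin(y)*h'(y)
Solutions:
 h(y) = C1*exp(k*(-log(cos(y) - 1) + log(cos(y) + 1))/2)


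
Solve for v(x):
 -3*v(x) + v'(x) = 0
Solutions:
 v(x) = C1*exp(3*x)


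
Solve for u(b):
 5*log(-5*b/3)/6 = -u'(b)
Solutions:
 u(b) = C1 - 5*b*log(-b)/6 + 5*b*(-log(5) + 1 + log(3))/6


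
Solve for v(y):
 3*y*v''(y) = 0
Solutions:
 v(y) = C1 + C2*y


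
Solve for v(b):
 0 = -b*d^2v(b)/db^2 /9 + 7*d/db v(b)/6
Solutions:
 v(b) = C1 + C2*b^(23/2)


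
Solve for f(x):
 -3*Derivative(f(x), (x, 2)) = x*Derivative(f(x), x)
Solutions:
 f(x) = C1 + C2*erf(sqrt(6)*x/6)


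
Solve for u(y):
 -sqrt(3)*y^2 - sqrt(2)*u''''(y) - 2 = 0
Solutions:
 u(y) = C1 + C2*y + C3*y^2 + C4*y^3 - sqrt(6)*y^6/720 - sqrt(2)*y^4/24


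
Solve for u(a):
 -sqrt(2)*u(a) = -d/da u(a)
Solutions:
 u(a) = C1*exp(sqrt(2)*a)


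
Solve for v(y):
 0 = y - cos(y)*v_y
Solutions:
 v(y) = C1 + Integral(y/cos(y), y)


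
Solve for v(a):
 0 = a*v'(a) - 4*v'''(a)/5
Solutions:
 v(a) = C1 + Integral(C2*airyai(10^(1/3)*a/2) + C3*airybi(10^(1/3)*a/2), a)


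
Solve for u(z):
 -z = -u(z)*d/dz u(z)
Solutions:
 u(z) = -sqrt(C1 + z^2)
 u(z) = sqrt(C1 + z^2)


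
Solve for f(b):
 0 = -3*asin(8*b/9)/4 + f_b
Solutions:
 f(b) = C1 + 3*b*asin(8*b/9)/4 + 3*sqrt(81 - 64*b^2)/32


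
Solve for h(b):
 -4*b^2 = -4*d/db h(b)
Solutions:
 h(b) = C1 + b^3/3


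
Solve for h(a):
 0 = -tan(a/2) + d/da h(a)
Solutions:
 h(a) = C1 - 2*log(cos(a/2))


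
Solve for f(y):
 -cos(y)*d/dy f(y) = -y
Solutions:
 f(y) = C1 + Integral(y/cos(y), y)


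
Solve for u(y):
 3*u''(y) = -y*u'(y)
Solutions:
 u(y) = C1 + C2*erf(sqrt(6)*y/6)


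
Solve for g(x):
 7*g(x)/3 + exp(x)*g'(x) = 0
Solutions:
 g(x) = C1*exp(7*exp(-x)/3)


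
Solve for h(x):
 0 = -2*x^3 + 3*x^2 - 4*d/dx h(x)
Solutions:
 h(x) = C1 - x^4/8 + x^3/4


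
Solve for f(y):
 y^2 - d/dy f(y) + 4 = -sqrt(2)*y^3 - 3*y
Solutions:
 f(y) = C1 + sqrt(2)*y^4/4 + y^3/3 + 3*y^2/2 + 4*y


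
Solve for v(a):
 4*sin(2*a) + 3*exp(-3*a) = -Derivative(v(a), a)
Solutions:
 v(a) = C1 + 2*cos(2*a) + exp(-3*a)


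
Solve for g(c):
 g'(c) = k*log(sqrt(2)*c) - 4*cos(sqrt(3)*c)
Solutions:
 g(c) = C1 + c*k*(log(c) - 1) + c*k*log(2)/2 - 4*sqrt(3)*sin(sqrt(3)*c)/3


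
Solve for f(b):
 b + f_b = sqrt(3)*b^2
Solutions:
 f(b) = C1 + sqrt(3)*b^3/3 - b^2/2


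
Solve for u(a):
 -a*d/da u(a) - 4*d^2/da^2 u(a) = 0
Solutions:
 u(a) = C1 + C2*erf(sqrt(2)*a/4)


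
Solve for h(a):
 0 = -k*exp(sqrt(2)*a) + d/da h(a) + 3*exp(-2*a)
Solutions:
 h(a) = C1 + sqrt(2)*k*exp(sqrt(2)*a)/2 + 3*exp(-2*a)/2


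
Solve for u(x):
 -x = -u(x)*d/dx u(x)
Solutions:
 u(x) = -sqrt(C1 + x^2)
 u(x) = sqrt(C1 + x^2)


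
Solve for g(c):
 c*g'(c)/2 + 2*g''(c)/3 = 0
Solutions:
 g(c) = C1 + C2*erf(sqrt(6)*c/4)


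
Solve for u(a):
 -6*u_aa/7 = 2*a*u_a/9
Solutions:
 u(a) = C1 + C2*erf(sqrt(42)*a/18)


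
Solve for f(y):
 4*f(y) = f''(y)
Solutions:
 f(y) = C1*exp(-2*y) + C2*exp(2*y)


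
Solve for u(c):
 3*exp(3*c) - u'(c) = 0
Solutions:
 u(c) = C1 + exp(3*c)


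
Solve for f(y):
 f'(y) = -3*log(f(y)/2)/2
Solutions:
 -2*Integral(1/(-log(_y) + log(2)), (_y, f(y)))/3 = C1 - y


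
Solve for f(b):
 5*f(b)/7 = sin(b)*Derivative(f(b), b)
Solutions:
 f(b) = C1*(cos(b) - 1)^(5/14)/(cos(b) + 1)^(5/14)


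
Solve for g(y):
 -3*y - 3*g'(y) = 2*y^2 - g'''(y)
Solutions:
 g(y) = C1 + C2*exp(-sqrt(3)*y) + C3*exp(sqrt(3)*y) - 2*y^3/9 - y^2/2 - 4*y/9


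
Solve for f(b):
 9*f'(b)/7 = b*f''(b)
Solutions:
 f(b) = C1 + C2*b^(16/7)


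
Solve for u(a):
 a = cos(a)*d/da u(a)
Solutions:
 u(a) = C1 + Integral(a/cos(a), a)


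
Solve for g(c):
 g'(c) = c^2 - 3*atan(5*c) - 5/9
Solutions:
 g(c) = C1 + c^3/3 - 3*c*atan(5*c) - 5*c/9 + 3*log(25*c^2 + 1)/10


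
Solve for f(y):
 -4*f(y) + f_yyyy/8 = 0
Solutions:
 f(y) = C1*exp(-2*2^(1/4)*y) + C2*exp(2*2^(1/4)*y) + C3*sin(2*2^(1/4)*y) + C4*cos(2*2^(1/4)*y)


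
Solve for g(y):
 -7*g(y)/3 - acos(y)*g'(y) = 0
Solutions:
 g(y) = C1*exp(-7*Integral(1/acos(y), y)/3)


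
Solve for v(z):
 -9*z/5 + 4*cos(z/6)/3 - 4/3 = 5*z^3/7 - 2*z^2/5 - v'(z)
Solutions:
 v(z) = C1 + 5*z^4/28 - 2*z^3/15 + 9*z^2/10 + 4*z/3 - 8*sin(z/6)


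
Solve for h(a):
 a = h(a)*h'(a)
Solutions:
 h(a) = -sqrt(C1 + a^2)
 h(a) = sqrt(C1 + a^2)


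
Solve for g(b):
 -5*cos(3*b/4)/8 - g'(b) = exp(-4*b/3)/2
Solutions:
 g(b) = C1 - 5*sin(3*b/4)/6 + 3*exp(-4*b/3)/8


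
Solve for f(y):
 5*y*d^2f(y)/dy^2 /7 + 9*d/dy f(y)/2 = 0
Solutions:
 f(y) = C1 + C2/y^(53/10)


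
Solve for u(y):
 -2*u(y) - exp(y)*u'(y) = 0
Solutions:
 u(y) = C1*exp(2*exp(-y))


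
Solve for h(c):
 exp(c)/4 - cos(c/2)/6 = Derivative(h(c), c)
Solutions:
 h(c) = C1 + exp(c)/4 - sin(c/2)/3


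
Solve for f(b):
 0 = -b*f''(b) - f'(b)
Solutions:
 f(b) = C1 + C2*log(b)


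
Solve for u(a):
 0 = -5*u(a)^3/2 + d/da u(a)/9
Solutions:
 u(a) = -sqrt(-1/(C1 + 45*a))
 u(a) = sqrt(-1/(C1 + 45*a))


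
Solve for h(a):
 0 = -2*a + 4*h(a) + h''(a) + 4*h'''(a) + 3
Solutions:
 h(a) = C1*exp(a*(-2 + (24*sqrt(1299) + 865)^(-1/3) + (24*sqrt(1299) + 865)^(1/3))/24)*sin(sqrt(3)*a*(-(24*sqrt(1299) + 865)^(1/3) + (24*sqrt(1299) + 865)^(-1/3))/24) + C2*exp(a*(-2 + (24*sqrt(1299) + 865)^(-1/3) + (24*sqrt(1299) + 865)^(1/3))/24)*cos(sqrt(3)*a*(-(24*sqrt(1299) + 865)^(1/3) + (24*sqrt(1299) + 865)^(-1/3))/24) + C3*exp(-a*((24*sqrt(1299) + 865)^(-1/3) + 1 + (24*sqrt(1299) + 865)^(1/3))/12) + a/2 - 3/4
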